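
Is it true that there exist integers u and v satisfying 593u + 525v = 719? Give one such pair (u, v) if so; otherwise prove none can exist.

u = 358, v = -403

593 and 525 are coprime, so 593u + 525v ranges over all of ℤ.
Euclidean algorithm: 593 = 1·525 + 68, 525 = 7·68 + 49, 68 = 1·49 + 19, 49 = 2·19 + 11, 19 = 1·11 + 8, 11 = 1·8 + 3, 8 = 2·3 + 2, 3 = 1·2 + 1, 2 = 2·1 + 0.
Unwinding: 1 = 3 − 1·2 = 3 − (8 − 2·3) = −8 + 3·3 = −8 + 3·(11 − 1·8) = 3·11 − 4·8 = 3·11 − 4·(19 − 1·11) = −4·19 + 7·11 = −4·19 + 7·(49 − 2·19) = 7·49 − 18·19 = 7·49 − 18·(68 − 1·49) = −18·68 + 25·49 = −18·68 + 25·(525 − 7·68) = 25·525 − 193·68 = 25·525 − 193·(593 − 1·525) = −193·593 + 218·525, i.e. 593·(-193) + 525·218 = 1.
Times 719: 593·(-138767) + 525·156742 = 719, so (-138767, 156742) solves it.
The general solution is u = -138767 + 525k, v = 156742 − 593k; taking k = 265 gives the smaller pair u = 358, v = -403.
Check: 593·358 + 525·(-403) = 212294 − 211575 = 719. ✓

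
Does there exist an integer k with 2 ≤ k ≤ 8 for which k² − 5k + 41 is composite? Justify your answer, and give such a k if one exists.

At k = 2: 2² − 5·2 + 41 = 35 = 5·7, which is composite.

k = 2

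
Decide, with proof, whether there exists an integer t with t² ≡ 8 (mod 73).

Take t = 64. Then 64² = 4096 = 56·73 + 8, so 64² ≡ 8 (mod 73).

t = 64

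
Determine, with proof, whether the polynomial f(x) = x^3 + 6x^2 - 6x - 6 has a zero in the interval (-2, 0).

Yes, f has a root in the interval.

f(-2) = 22 and f(0) = -6, which have opposite signs.
f is continuous everywhere (it is a polynomial), in particular on [-2, 0].
By the Intermediate Value Theorem, f takes the value 0 somewhere in the open interval.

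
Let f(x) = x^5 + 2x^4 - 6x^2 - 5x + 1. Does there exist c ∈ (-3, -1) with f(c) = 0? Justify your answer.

f(-3) = -119 and f(-1) = 1, which have opposite signs.
As a polynomial, f is continuous on every closed interval.
By the Intermediate Value Theorem f must vanish at some point of (-3, -1).

Yes, f has a root in the interval.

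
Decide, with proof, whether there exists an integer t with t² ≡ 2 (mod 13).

No such integer exists.

Since (13 − t)² ≡ t² (mod 13), it suffices to square t = 0, 1, …, 6: the residues are 0, 1, 4, 9, 3, 12, 10.
So the quadratic residues mod 13 are {0, 1, 3, 4, 9, 10, 12}, and 2 is not among them.
Therefore t² ≡ 2 (mod 13) has no solution.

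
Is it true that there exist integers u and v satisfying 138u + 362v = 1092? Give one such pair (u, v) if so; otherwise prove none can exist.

u = 63, v = -21

Every value of 138u + 362v is a multiple of gcd(138, 362) = 2; since 2 ∣ 1092, solutions exist.
Dividing through by 2 reduces the equation to 69u + 181v = 546.
Euclidean algorithm: 181 = 2·69 + 43, 69 = 1·43 + 26, 43 = 1·26 + 17, 26 = 1·17 + 9, 17 = 1·9 + 8, 9 = 1·8 + 1, 8 = 8·1 + 0.
Unwinding: 1 = 9 − 1·8 = 9 − (17 − 1·9) = −17 + 2·9 = −17 + 2·(26 − 1·17) = 2·26 − 3·17 = 2·26 − 3·(43 − 1·26) = −3·43 + 5·26 = −3·43 + 5·(69 − 1·43) = 5·69 − 8·43 = 5·69 − 8·(181 − 2·69) = −8·181 + 21·69, i.e. 69·21 + 181·(-8) = 1.
Times 546: 69·11466 + 181·(-4368) = 546, so (11466, -4368) solves it.
Shifting by a multiple of (181, −69) keeps it a solution: u = 11466 − 63·181 = 63, v = -4368 + 63·69 = -21.
Indeed 138·63 + 362·(-21) = 8694 − 7602 = 1092.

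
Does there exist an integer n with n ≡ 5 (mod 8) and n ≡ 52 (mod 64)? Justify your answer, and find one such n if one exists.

Reduce both congruences modulo 8, which divides 8 and 64: they say n ≡ 5 (mod 8) and n ≡ 52 (mod 8).
These are incompatible: 5 − 52 = -47 is not divisible by 8.
Therefore no such n exists.

No such integer exists.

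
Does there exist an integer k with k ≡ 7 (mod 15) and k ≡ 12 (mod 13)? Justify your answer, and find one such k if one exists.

Since 15 and 13 share no common factor, CRT says the pair of congruences has a solution (unique mod 195).
Write k = 7 + 15t and require 7 + 15t ≡ 12 (mod 13), i.e. 15t ≡ 5 (mod 13).
15 ≡ 2 (mod 13), so this reads 2t ≡ 5 (mod 13). Note 2·7 = 14 ≡ 1 (mod 13) (as 14 − 1 = 1·13), so 2⁻¹ ≡ 7.
Therefore t ≡ 7·5 = 35 ≡ 9 (mod 13).
Taking t = 9 gives k = 7 + 15·9 = 142.
Indeed 142 ≡ 7 (mod 15) and 142 ≡ 12 (mod 13).

k = 142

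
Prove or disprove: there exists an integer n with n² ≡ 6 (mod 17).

No such integer exists.

Computing n² mod 17 for n = 0, 1, …, 8 (enough, by the symmetry n ↦ 17 − n) gives 0, 1, 4, 9, 16, 8, 2, 15, 13.
The set of squares mod 17 is therefore {0, 1, 2, 4, 8, 9, 13, 15, 16}, which does not contain 6.
Therefore n² ≡ 6 (mod 17) has no solution.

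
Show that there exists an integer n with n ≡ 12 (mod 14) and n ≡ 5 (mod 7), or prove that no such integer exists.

Here gcd(14, 7) = 7, and both 12 and 5 leave remainder 5 mod 7, so the system is consistent.
In fact n = 12 itself already satisfies 12 mod 7 = 5.
Check: 12 mod 14 = 12, 12 mod 7 = 5. ✓

n = 12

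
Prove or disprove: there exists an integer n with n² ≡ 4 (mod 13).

Take n = 2. Then 2² = 4, and since 0 ≤ 4 < 13 this is already reduced: 2² ≡ 4 (mod 13).

n = 2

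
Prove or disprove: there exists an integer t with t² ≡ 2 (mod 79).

Take t = 9. Then 9² = 81 = 1·79 + 2, so 9² ≡ 2 (mod 79).

t = 9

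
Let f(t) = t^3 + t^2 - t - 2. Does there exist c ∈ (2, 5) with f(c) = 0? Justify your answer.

f(2) = 8 and f(5) = 143, both positive, so a sign-change argument is unavailable; we show f keeps this sign on the whole interval.
Substitute t = 2 + u, where 0 < u < 3 on the interval. Expanding, f(2 + u) = u^3 + 7u^2 + 15u + 8.
All 4 nonzero coefficients of this polynomial in u are positive; hence for u > 0 the value is a sum of positive terms (the constant 8 among them).
Therefore f(t) > 0 throughout (2, 5), and f has no zero there.

No.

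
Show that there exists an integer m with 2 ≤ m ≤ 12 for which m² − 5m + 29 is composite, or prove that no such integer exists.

At m = 9: 9² − 5·9 + 29 = 65 = 5·13, which is composite.

m = 9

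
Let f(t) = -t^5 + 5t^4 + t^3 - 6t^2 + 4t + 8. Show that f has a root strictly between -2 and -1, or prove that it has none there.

No such root exists.

The endpoint values f(-2) = 80 and f(-1) = 3 are both positive. Claim: f(t) > 0 for every t in (-2, -1).
Substitute t = -1 − u, where 0 < u < 1 on the interval. Expanding, f(-1 − u) = u^5 + 10u^4 + 29u^3 + 31u^2 + 6u + 3.
The nonzero coefficients here are all positive, so for u > 0 every term is positive (or zero), and the constant term 3 is strictly positive.
Therefore f(t) > 0 throughout (-2, -1), and f has no zero there.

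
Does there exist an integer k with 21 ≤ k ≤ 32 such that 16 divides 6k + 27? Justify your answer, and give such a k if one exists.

At k = 21, 6·21 + 27 = 153 ≡ 9 (mod 16), and each step in k adds 6, giving residues 9, 15, 5, 11, 1, 7, 13, 3, 9, 15, 5, 11 for k = 21, 22, …, 32.
The residue 0 does not occur, so no k in [21, 32] makes 6k + 27 a multiple of 16.

No such integer k in that range exists.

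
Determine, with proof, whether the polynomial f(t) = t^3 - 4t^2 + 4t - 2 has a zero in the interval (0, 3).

f(0) = -2 and f(3) = 1, which have opposite signs.
As a polynomial, f is continuous on every closed interval.
By the Intermediate Value Theorem f must vanish at some point of (0, 3).

Such a root exists.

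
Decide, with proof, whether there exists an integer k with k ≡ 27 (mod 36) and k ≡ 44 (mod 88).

No, no such integer exists.

Both moduli are multiples of 4 = gcd(36, 88), so any solution would satisfy k ≡ 27 and k ≡ 44 modulo 4 simultaneously.
But 27 mod 4 = 3 while 44 mod 4 = 0, a contradiction.
So no integer satisfies both congruences.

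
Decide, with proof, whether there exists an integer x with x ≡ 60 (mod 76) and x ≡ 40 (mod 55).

The moduli 76 and 55 are coprime, so by the Chinese Remainder Theorem a unique solution modulo 4180 exists.
Any solution of the first congruence is x = 60 + 76t; substituting into the second, 76t ≡ 40 − 60 ≡ 35 (mod 55).
76 ≡ 21 (mod 55), so this reads 21t ≡ 35 (mod 55). Note 21·21 = 441 ≡ 1 (mod 55) (as 441 − 1 = 8·55), so 21⁻¹ ≡ 21.
Therefore t ≡ 21·35 = 735 ≡ 20 (mod 55).
Taking t = 20 gives x = 60 + 76·20 = 1580.
Verify: 1580 = 20·76 + 60 and 1580 = 28·55 + 40. ✓

x = 1580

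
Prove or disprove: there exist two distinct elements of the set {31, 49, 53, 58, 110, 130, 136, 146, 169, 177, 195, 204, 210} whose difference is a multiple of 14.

Two integers differ by a multiple of 14 exactly when they have the same residue mod 14. The residues are 31↦3, 49↦7, 53↦11, 58↦2, 110↦12, 130↦4, 136↦10, 146↦6, 169↦1, 177↦9, 195↦13, 204↦8, 210↦0.
These 13 residues are pairwise different, hence no difference of two elements is divisible by 14.

No, no such pair exists.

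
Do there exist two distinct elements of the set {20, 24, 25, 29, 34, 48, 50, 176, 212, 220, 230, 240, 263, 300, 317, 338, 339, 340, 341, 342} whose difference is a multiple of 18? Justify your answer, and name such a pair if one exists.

Both 24 and 240 leave remainder 6 on division by 18; their difference 216 = 12·18 is a multiple of 18.

24 and 240 are such a pair.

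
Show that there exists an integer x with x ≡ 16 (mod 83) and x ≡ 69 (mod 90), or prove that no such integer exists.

The moduli 83 and 90 are coprime, so by the Chinese Remainder Theorem a unique solution modulo 7470 exists.
Any solution of the first congruence is x = 16 + 83t; substituting into the second, 83t ≡ 69 − 16 ≡ 53 (mod 90).
Note 83·77 = 6391 ≡ 1 (mod 90) (as 6391 − 1 = 71·90), so 83⁻¹ ≡ 77.
Therefore t ≡ 77·53 = 4081 ≡ 31 (mod 90).
Taking t = 31 gives x = 16 + 83·31 = 2589.
Check: 2589 mod 83 = 16, 2589 mod 90 = 69. ✓

x = 2589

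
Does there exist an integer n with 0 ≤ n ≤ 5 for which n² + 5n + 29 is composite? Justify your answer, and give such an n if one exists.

At n = 4: 4² + 5·4 + 29 = 65 = 5·13, which is composite.

n = 4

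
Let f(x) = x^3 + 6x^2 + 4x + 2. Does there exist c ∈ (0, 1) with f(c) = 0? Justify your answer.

The endpoint values f(0) = 2 and f(1) = 13 are both positive. Claim: f(x) > 0 for every x in (0, 1).
Every nonzero coefficient of f(x) = x^3 + 6x^2 + 4x + 2 is positive; for x > 0 each term then has that sign, and the constant term 2 is strictly positive.
Therefore f(x) > 0 throughout (0, 1), and f has no zero there.

No.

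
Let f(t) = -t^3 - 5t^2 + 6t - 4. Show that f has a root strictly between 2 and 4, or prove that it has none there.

No such root exists.

The endpoint values f(2) = -20 and f(4) = -124 are both negative. Claim: f(t) < 0 for every t in (2, 4).
Shift to the endpoint 2: with t = 2 + u (0 < u < 2), one computes f(2 + u) = -u^3 - 11u^2 - 26u - 20.
All 4 nonzero coefficients of this polynomial in u are negative; hence for u > 0 the value is a sum of negative terms (the constant -20 among them).
Therefore f(t) < 0 throughout (2, 4), and f has no zero there.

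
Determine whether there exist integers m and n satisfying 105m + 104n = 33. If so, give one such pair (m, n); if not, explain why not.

m = 33, n = -33

Since gcd(105, 104) = 1, every integer is an integer combination of 105 and 104.
Dividing repeatedly: 105 = 1·104 + 1, 104 = 104·1 + 0.
Unwinding: 1 = 105 − 1·104, i.e. 105·1 + 104·(-1) = 1.
Scaling by 33 gives the particular solution (m, n) = (33, -33).
Indeed 105·33 + 104·(-33) = 3465 − 3432 = 33.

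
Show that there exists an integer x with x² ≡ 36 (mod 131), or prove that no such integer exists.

x = 6

Take x = 6. Then 6² = 36, and since 0 ≤ 36 < 131 this is already reduced: 6² ≡ 36 (mod 131).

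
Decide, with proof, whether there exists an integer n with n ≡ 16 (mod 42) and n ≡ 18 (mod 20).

n = 58

Here gcd(42, 20) = 2, and both 16 and 18 leave remainder 0 mod 2, so the system is consistent.
Step through n = 16, 16 + 42, 16 + 2·42, …: the values 16, 58 reduce mod 20 to 16, 18. The value 58 hits 18.
Indeed 58 ≡ 16 (mod 42) and 58 ≡ 18 (mod 20).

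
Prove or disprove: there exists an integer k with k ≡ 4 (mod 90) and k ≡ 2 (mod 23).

k = 94

The moduli 90 and 23 are coprime, so by the Chinese Remainder Theorem a unique solution modulo 2070 exists.
Write k = 4 + 90t and require 4 + 90t ≡ 2 (mod 23), i.e. 90t ≡ 21 (mod 23).
90 ≡ 21 (mod 23), so this reads 21t ≡ 21 (mod 23). Invert 21 mod 23 by the Euclidean algorithm: 23 = 1·21 + 2, 21 = 10·2 + 1, 2 = 2·1 + 0; back-substituting, 1 = 21 − 10·2 = 21 − 10·(23 − 1·21) = −10·23 + 11·21. Hence 21·11 ≡ 1, so 21⁻¹ ≡ 11 (mod 23).
Therefore t ≡ 11·21 = 231 ≡ 1 (mod 23).
With t = 1: k = 4 + 90·1 = 94.
Verify: 94 = 1·90 + 4 and 94 = 4·23 + 2. ✓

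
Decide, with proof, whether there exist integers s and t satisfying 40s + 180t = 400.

s = 1, t = 2

Since gcd(40, 180) = 20 and 400 = 20·20, Bézout's identity guarantees a solution.
Dividing through by 20 reduces the equation to 2s + 9t = 20.
Dividing repeatedly: 9 = 4·2 + 1, 2 = 2·1 + 0.
Unwinding: 1 = 9 − 4·2, i.e. 2·(-4) + 9·1 = 1.
Times 20: 2·(-80) + 9·20 = 20, so (-80, 20) solves it.
The general solution is s = -80 + 9k, t = 20 − 2k; taking k = 9 gives the smaller pair s = 1, t = 2.
Check: 40·1 + 180·2 = 40 + 360 = 400. ✓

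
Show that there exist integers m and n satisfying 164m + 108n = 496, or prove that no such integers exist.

Since gcd(164, 108) = 4 and 496 = 4·124, Bézout's identity guarantees a solution.
Dividing through by 4 reduces the equation to 41m + 27n = 124.
Euclidean algorithm: 41 = 1·27 + 14, 27 = 1·14 + 13, 14 = 1·13 + 1, 13 = 13·1 + 0.
Working back up the chain: 1 = 14 − 1·13 = 14 − (27 − 1·14) = −27 + 2·14 = −27 + 2·(41 − 1·27) = 2·41 − 3·27. So 41·2 + 27·(-3) = 1.
Scaling by 124 gives the particular solution (m, n) = (248, -372).
The general solution is m = 248 + 27k, n = -372 − 41k; taking k = -9 gives the smaller pair m = 5, n = -3.
Check: 164·5 + 108·(-3) = 820 − 324 = 496. ✓

m = 5, n = -3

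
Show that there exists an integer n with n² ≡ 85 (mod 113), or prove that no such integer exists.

n = 56 works: 56² = 3136, and 3136 − 85 = 3051 = 27·113.

n = 56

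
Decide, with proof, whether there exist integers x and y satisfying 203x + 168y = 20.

There are no such integers.

gcd(203, 168) = 7, so every integer of the form 203x + 168y is a multiple of 7.
But 20 = 7·2 + 6, so 7 ∤ 20.
So the equation is unsolvable over ℤ.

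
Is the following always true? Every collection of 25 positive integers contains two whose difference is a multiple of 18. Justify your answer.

There are exactly 18 possible remainders on division by 18.
Placing 25 integers into 18 classes, some class receives at least two — say a and b.
Their difference a − b is then a multiple of 18.

True.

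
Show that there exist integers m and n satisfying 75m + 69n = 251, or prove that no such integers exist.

No such integers exist.

Both 75 and 69 are divisible by gcd(75, 69) = 3, hence so is any combination 75m + 69n.
But 251 is not a multiple of 3 (it leaves remainder 2).
So the equation is unsolvable over ℤ.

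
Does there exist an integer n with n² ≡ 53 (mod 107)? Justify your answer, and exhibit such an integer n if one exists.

Take n = 38. Then 38² = 1444 = 13·107 + 53, so 38² ≡ 53 (mod 107).

n = 38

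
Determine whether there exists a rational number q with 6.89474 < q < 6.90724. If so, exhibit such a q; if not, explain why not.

Scale by 10: the interval becomes (68.94740, 69.07240), which contains the integer 69.
Dividing back, 6.89474 < 69/10 < 6.90724, and 69/10 is rational.

q = 69/10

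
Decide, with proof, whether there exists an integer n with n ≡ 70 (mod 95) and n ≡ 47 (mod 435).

There is no such integer.

gcd(95, 435) = 5. If n ≡ 70 (mod 95) and n ≡ 47 (mod 435), then n ≡ 70 (mod 5) and n ≡ 47 (mod 5).
These are incompatible: 70 − 47 = 23 is not divisible by 5.
Hence the system has no solution.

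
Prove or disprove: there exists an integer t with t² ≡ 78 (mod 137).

t = 30

Take t = 30. Then 30² = 900 = 6·137 + 78, so 30² ≡ 78 (mod 137).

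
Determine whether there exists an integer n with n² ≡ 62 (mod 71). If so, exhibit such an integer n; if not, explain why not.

Apply Euler's criterion with the prime 71: 62 is a quadratic residue iff 62^35 ≡ 1 (mod 71), and a non-residue iff it is ≡ −1.
Repeated squaring mod 71: 62^2 = 3844 ≡ 10; 62^4 ≡ 10² = 100 ≡ 29; 62^8 ≡ 29² = 841 ≡ 60; 62^16 ≡ 60² = 3600 ≡ 50; 62^32 ≡ 50² = 2500 ≡ 15.
Since 35 = 32 + 2 + 1, 62^35 ≡ 15 · 10 · 62; multiplying out mod 71: 15·10 = 150 ≡ 8, then 8·62 = 496 ≡ 70. Thus 62^35 ≡ 70 ≡ −1 (mod 71).
The value −1 means 62 is a non-residue modulo 71, so n² ≡ 62 (mod 71) is impossible.

No, no such integer exists.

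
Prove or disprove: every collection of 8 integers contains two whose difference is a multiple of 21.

No; for instance {36, 37, 38, 39, 40, 41, 42, 43} is a counterexample.

Take the 8 consecutive integers 36, 37, …, 43: their residues mod 21 are all distinct because 8 ≤ 21.
Any two of them differ by at most 7 < 21 and by at least 1, so no difference is a multiple of 21.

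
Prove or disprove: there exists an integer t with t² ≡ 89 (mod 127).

No, no such integer exists.

Apply Euler's criterion with the prime 127: 89 is a quadratic residue iff 89^63 ≡ 1 (mod 127), and a non-residue iff it is ≡ −1.
Squaring successively (mod 127): 89^2 = 7921 ≡ 47; 89^4 ≡ 47² = 2209 ≡ 50; 89^8 ≡ 50² = 2500 ≡ 87; 89^16 ≡ 87² = 7569 ≡ 76; 89^32 ≡ 76² = 5776 ≡ 61.
Since 63 = 32 + 16 + 8 + 4 + 2 + 1, 89^63 ≡ 61 · 76 · 87 · 50 · 47 · 89; multiplying out mod 127: 61·76 = 4636 ≡ 64, then 64·87 = 5568 ≡ 107, then 107·50 = 5350 ≡ 16, then 16·47 = 752 ≡ 117, then 117·89 = 10413 ≡ 126. Thus 89^63 ≡ 126 ≡ −1 (mod 127).
By Euler's criterion 89 is a quadratic non-residue mod 127: no t satisfies t² ≡ 89 (mod 127).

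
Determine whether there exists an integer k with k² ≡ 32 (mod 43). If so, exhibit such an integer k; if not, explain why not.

43 is prime, so by Euler's criterion 32 is a square mod 43 iff 32^((43−1)/2) = 32^21 ≡ 1 (mod 43).
Repeated squaring mod 43: 32^2 = 1024 ≡ 35; 32^4 ≡ 35² = 1225 ≡ 21; 32^8 ≡ 21² = 441 ≡ 11; 32^16 ≡ 11² = 121 ≡ 35.
Since 21 = 16 + 4 + 1, 32^21 ≡ 35 · 21 · 32; multiplying out mod 43: 35·21 = 735 ≡ 4, then 4·32 = 128 ≡ 42. Thus 32^21 ≡ 42 ≡ −1 (mod 43).
By Euler's criterion 32 is a quadratic non-residue mod 43: no k satisfies k² ≡ 32 (mod 43).

There is no such integer.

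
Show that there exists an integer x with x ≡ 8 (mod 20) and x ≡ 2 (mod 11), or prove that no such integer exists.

Since 20 and 11 share no common factor, CRT says the pair of congruences has a solution (unique mod 220).
Any solution of the first congruence is x = 8 + 20t; substituting into the second, 20t ≡ 2 − 8 ≡ 5 (mod 11).
20 ≡ 9 (mod 11), so this reads 9t ≡ 5 (mod 11). Note 9·5 = 45 ≡ 1 (mod 11) (as 45 − 1 = 4·11), so 9⁻¹ ≡ 5.
Therefore t ≡ 5·5 = 25 ≡ 3 (mod 11).
With t = 3: x = 8 + 20·3 = 68.
Verify: 68 = 3·20 + 8 and 68 = 6·11 + 2. ✓

x = 68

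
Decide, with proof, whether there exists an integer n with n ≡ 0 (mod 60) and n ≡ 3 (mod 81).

Here gcd(60, 81) = 3, and both 0 and 3 leave remainder 0 mod 3, so the system is consistent.
Put n = 0 + 60t, so we need 60t ≡ 3 (mod 81), equivalently (divide by 3) 20t ≡ 1 (mod 27).
To invert 20 modulo 27: 27 = 1·20 + 7, 20 = 2·7 + 6, 7 = 1·6 + 1, 6 = 6·1 + 0, and unwinding, 1 = 7 − 1·6 = 7 − (20 − 2·7) = −20 + 3·7 = −20 + 3·(27 − 1·20) = 3·27 − 4·20. Thus 20⁻¹ ≡ -4 ≡ 23 (mod 27).
Therefore t ≡ 23·1 = 23 (mod 27).
Then n = 0 + 60·23 = 1380.
Indeed 1380 ≡ 0 (mod 60) and 1380 ≡ 3 (mod 81).

n = 1380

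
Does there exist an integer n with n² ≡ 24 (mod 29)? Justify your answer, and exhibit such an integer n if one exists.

n = 16

Take n = 16. Then 16² = 256 = 8·29 + 24, so 16² ≡ 24 (mod 29).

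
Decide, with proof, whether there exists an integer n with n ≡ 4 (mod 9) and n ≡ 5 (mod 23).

The moduli 9 and 23 are coprime, so by the Chinese Remainder Theorem a unique solution modulo 207 exists.
Write n = 4 + 9t and require 4 + 9t ≡ 5 (mod 23), i.e. 9t ≡ 1 (mod 23).
Note 9·18 = 162 ≡ 1 (mod 23) (as 162 − 1 = 7·23), so 9⁻¹ ≡ 18.
Therefore t ≡ 18·1 = 18 (mod 23).
With t = 18: n = 4 + 9·18 = 166.
Check: 166 mod 9 = 4, 166 mod 23 = 5. ✓

n = 166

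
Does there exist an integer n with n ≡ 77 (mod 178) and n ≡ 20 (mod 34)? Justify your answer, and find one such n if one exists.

There is no such integer.

Reduce both congruences modulo 2, which divides 178 and 34: they say n ≡ 77 (mod 2) and n ≡ 20 (mod 2).
These are incompatible: 77 − 20 = 57 is not divisible by 2.
Therefore no such n exists.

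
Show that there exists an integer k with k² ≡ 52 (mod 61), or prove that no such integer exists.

k = 28 works: 28² = 784, and 784 − 52 = 732 = 12·61.

k = 28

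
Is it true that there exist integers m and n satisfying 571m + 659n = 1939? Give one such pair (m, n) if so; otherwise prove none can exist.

m = 285, n = -244

Since gcd(571, 659) = 1, every integer is an integer combination of 571 and 659.
Dividing repeatedly: 659 = 1·571 + 88, 571 = 6·88 + 43, 88 = 2·43 + 2, 43 = 21·2 + 1, 2 = 2·1 + 0.
Unwinding: 1 = 43 − 21·2 = 43 − 21·(88 − 2·43) = −21·88 + 43·43 = −21·88 + 43·(571 − 6·88) = 43·571 − 279·88 = 43·571 − 279·(659 − 1·571) = −279·659 + 322·571, i.e. 571·322 + 659·(-279) = 1.
Times 1939: 571·624358 + 659·(-540981) = 1939, so (624358, -540981) solves it.
Subtracting 947·659 from m and adding 947·571 to n gives the tidier solution (285, -244).
Check: 571·285 + 659·(-244) = 162735 − 160796 = 1939. ✓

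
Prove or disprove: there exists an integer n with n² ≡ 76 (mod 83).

No, no such integer exists.

Apply Euler's criterion with the prime 83: 76 is a quadratic residue iff 76^41 ≡ 1 (mod 83), and a non-residue iff it is ≡ −1.
Squaring successively (mod 83): 76^2 = 5776 ≡ 49; 76^4 ≡ 49² = 2401 ≡ 77; 76^8 ≡ 77² = 5929 ≡ 36; 76^16 ≡ 36² = 1296 ≡ 51; 76^32 ≡ 51² = 2601 ≡ 28.
Since 41 = 32 + 8 + 1, 76^41 ≡ 28 · 36 · 76; multiplying out mod 83: 28·36 = 1008 ≡ 12, then 12·76 = 912 ≡ 82. Thus 76^41 ≡ 82 ≡ −1 (mod 83).
By Euler's criterion 76 is a quadratic non-residue mod 83: no n satisfies n² ≡ 76 (mod 83).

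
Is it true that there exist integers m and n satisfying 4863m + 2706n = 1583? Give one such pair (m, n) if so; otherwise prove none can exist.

There are no such integers.

Any value of 4863m + 2706n is a multiple of gcd(4863, 2706) = 3.
But 1583 is not a multiple of 3 (it leaves remainder 2).
Therefore 4863m + 2706n = 1583 has no solution in integers.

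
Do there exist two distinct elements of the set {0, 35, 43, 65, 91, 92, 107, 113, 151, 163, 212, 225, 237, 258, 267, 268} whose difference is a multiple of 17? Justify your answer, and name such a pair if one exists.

No, no such pair exists.

Residues mod 17: 0↦0, 35↦1, 43↦9, 65↦14, 91↦6, 92↦7, 107↦5, 113↦11, 151↦15, 163↦10, 212↦8, 225↦4, 237↦16, 258↦3, 267↦12, 268↦13.
All 16 residues are distinct, so no two elements differ by a multiple of 17.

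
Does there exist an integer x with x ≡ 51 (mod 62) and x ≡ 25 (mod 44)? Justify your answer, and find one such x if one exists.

Here gcd(62, 44) = 2, and both 51 and 25 leave remainder 1 mod 2, so the system is consistent.
The integers ≡ 51 (mod 62) are 51, 113, …; their remainders mod 44 are 7, 25, so x = 113 is the first that is ≡ 25 (mod 44).
Indeed 113 ≡ 51 (mod 62) and 113 ≡ 25 (mod 44).

x = 113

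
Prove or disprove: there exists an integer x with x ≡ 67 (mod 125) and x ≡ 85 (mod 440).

No such integer exists.

Both moduli are multiples of 5 = gcd(125, 440), so any solution would satisfy x ≡ 67 and x ≡ 85 modulo 5 simultaneously.
These are incompatible: 67 − 85 = -18 is not divisible by 5.
So no integer satisfies both congruences.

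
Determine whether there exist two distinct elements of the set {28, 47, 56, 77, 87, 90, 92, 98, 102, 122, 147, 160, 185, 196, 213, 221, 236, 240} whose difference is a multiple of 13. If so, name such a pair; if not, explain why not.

Reduce each element mod 13: 28↦2, 47↦8, 56↦4, 77↦12, 87↦9, 90↦12, 92↦1, 98↦7, 102↦11, 122↦5, 147↦4, 160↦4, 185↦3, 196↦1, 213↦5, 221↦0, 236↦2, 240↦6. The residue 2 repeats (at 28 and 236), and 236 − 28 = 208 = 16·13.

Yes: 28 and 236.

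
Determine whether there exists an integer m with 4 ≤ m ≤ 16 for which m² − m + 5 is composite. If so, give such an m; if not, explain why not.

m = 9

At m = 9: 9² − 9 + 5 = 77 = 7·11, which is composite.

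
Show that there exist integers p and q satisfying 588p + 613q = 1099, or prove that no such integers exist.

p = 520, q = -497

588 and 613 are coprime, so 588p + 613q ranges over all of ℤ.
Dividing repeatedly: 613 = 1·588 + 25, 588 = 23·25 + 13, 25 = 1·13 + 12, 13 = 1·12 + 1, 12 = 12·1 + 0.
Unwinding: 1 = 13 − 1·12 = 13 − (25 − 1·13) = −25 + 2·13 = −25 + 2·(588 − 23·25) = 2·588 − 47·25 = 2·588 − 47·(613 − 1·588) = −47·613 + 49·588, i.e. 588·49 + 613·(-47) = 1.
Times 1099: 588·53851 + 613·(-51653) = 1099, so (53851, -51653) solves it.
Shifting by a multiple of (613, −588) keeps it a solution: p = 53851 − 87·613 = 520, q = -51653 + 87·588 = -497.
Indeed 588·520 + 613·(-497) = 305760 − 304661 = 1099.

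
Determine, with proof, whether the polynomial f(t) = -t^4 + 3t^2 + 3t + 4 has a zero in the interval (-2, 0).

Yes, f has a root in the interval.

f(-2) = -6 and f(0) = 4, which have opposite signs.
f is continuous everywhere (it is a polynomial), in particular on [-2, 0].
By the Intermediate Value Theorem f must vanish at some point of (-2, 0).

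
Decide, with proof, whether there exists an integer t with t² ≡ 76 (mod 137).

t = 79

t = 79 works: 79² = 6241, and 6241 − 76 = 6165 = 45·137.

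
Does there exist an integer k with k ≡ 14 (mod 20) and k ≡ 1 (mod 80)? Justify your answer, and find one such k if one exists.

Both moduli are multiples of 20 = gcd(20, 80), so any solution would satisfy k ≡ 14 and k ≡ 1 modulo 20 simultaneously.
These are incompatible: 14 − 1 = 13 is not divisible by 20.
Therefore no such k exists.

There is no such integer.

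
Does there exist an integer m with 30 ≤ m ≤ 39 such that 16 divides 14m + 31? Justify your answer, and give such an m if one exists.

No such integer m in that range exists.

For m = 30, 31, …, 39 the values of 14m + 31 modulo 16 are 3, 1, 15, 13, 11, 9, 7, 5, 3, 1 respectively.
Since 0 is absent from this list, 16 ∤ 14m + 31 for every m with 30 ≤ m ≤ 39.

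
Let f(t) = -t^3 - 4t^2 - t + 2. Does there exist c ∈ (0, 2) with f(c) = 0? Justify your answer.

f(0) = 2 and f(2) = -24, which have opposite signs.
As a polynomial, f is continuous on every closed interval.
The Intermediate Value Theorem then guarantees some c ∈ (0, 2) with f(c) = 0.

Yes, such a c exists.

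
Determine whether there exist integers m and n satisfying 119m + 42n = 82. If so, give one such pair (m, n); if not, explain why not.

No such integers exist.

gcd(119, 42) = 7, so every integer of the form 119m + 42n is a multiple of 7.
But 82 is not a multiple of 7 (it leaves remainder 5).
Therefore 119m + 42n = 82 has no solution in integers.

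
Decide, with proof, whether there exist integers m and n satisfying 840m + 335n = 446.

Any value of 840m + 335n is a multiple of gcd(840, 335) = 5.
However 446 leaves remainder 1 on division by 5.
So the equation is unsolvable over ℤ.

No, no such integers exist.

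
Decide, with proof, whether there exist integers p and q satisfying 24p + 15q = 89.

gcd(24, 15) = 3, so every integer of the form 24p + 15q is a multiple of 3.
But 89 = 3·29 + 2, so 3 ∤ 89.
Therefore 24p + 15q = 89 has no solution in integers.

No, no such integers exist.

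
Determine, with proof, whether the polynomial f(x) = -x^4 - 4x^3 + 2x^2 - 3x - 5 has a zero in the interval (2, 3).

The endpoint values f(2) = -51 and f(3) = -185 are both negative. Claim: f(x) < 0 for every x in (2, 3).
Substitute x = 2 + u, where 0 < u < 1 on the interval. Expanding, f(2 + u) = -u^4 - 12u^3 - 46u^2 - 75u - 51.
The nonzero coefficients here are all negative, so for u > 0 every term is negative (or zero), and the constant term -51 is strictly negative.
So f is strictly negative on (2, 3); no root exists in the interval.

f has no root in that interval.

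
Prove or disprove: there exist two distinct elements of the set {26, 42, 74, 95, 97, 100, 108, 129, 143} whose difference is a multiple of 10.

There is no such pair.

Reduce each element modulo 10: 26↦6, 42↦2, 74↦4, 95↦5, 97↦7, 100↦0, 108↦8, 129↦9, 143↦3.
No residue repeats among the 9 elements, so no pair has difference ≡ 0 (mod 10).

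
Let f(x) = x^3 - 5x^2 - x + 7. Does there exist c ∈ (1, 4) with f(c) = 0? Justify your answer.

f(1) = 2 and f(4) = -13, which have opposite signs.
Since f is a polynomial it is continuous on [1, 4].
So by the Intermediate Value Theorem there is a c strictly between 1 and 4 with f(c) = 0.

Yes, f has a root in the interval.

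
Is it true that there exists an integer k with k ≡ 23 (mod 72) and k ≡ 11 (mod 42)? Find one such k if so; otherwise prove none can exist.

k = 95

gcd(72, 42) = 6. A simultaneous solution exists iff 23 ≡ 11 (mod 6); here 23 mod 6 = 5 = 11 mod 6, so it does.
The integers ≡ 23 (mod 72) are 23, 95, …; their remainders mod 42 are 23, 11, so k = 95 is the first that is ≡ 11 (mod 42).
Verify: 95 = 1·72 + 23 and 95 = 2·42 + 11. ✓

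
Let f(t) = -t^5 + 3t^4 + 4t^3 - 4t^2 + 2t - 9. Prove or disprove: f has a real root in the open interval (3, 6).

f(3) = 69 and f(6) = -3165, which have opposite signs.
As a polynomial, f is continuous on every closed interval.
By the Intermediate Value Theorem, f takes the value 0 somewhere in the open interval.

Yes, f has a root in the interval.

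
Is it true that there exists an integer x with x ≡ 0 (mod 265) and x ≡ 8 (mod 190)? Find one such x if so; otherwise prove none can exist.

No such integer exists.

gcd(265, 190) = 5. If x ≡ 0 (mod 265) and x ≡ 8 (mod 190), then x ≡ 0 (mod 5) and x ≡ 8 (mod 5).
However 0 ≡ 0 and 8 ≡ 3 (mod 5), and 0 ≠ 3.
So no integer satisfies both congruences.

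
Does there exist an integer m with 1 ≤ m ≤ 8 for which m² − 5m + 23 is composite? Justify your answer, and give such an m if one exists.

The values for m = 1, 2, …, 8 are 19, 17, 17, 19, 23, 29, 37, 47, and each of these is prime.
So no value in the range makes the expression composite.

There is no such integer m in that range.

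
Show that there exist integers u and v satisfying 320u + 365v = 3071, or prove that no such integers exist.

No, no such integers exist.

gcd(320, 365) = 5, so every integer of the form 320u + 365v is a multiple of 5.
But 3071 is not a multiple of 5 (it leaves remainder 1).
Therefore 320u + 365v = 3071 has no solution in integers.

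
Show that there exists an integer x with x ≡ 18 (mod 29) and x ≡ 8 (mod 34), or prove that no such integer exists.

Since 29 and 34 share no common factor, CRT says the pair of congruences has a solution (unique mod 986).
Write x = 18 + 29t and require 18 + 29t ≡ 8 (mod 34), i.e. 29t ≡ 24 (mod 34).
To invert 29 modulo 34: 34 = 1·29 + 5, 29 = 5·5 + 4, 5 = 1·4 + 1, 4 = 4·1 + 0, and unwinding, 1 = 5 − 1·4 = 5 − (29 − 5·5) = −29 + 6·5 = −29 + 6·(34 − 1·29) = 6·34 − 7·29. Thus 29⁻¹ ≡ -7 ≡ 27 (mod 34).
Therefore t ≡ 27·24 = 648 ≡ 2 (mod 34).
With t = 2: x = 18 + 29·2 = 76.
Indeed 76 ≡ 18 (mod 29) and 76 ≡ 8 (mod 34).

x = 76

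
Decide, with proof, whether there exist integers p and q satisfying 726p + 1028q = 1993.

There are no such integers.

Any value of 726p + 1028q is a multiple of gcd(726, 1028) = 2.
However 1993 leaves remainder 1 on division by 2.
Hence no integers p, q satisfy the equation.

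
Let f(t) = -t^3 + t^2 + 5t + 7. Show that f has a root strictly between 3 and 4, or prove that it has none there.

f(3) = 4 and f(4) = -21, which have opposite signs.
Since f is a polynomial it is continuous on [3, 4].
By the Intermediate Value Theorem, f takes the value 0 somewhere in the open interval.

Such a root exists.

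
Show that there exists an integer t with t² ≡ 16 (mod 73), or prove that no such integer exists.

Take t = 4. Then 4² = 16, and since 0 ≤ 16 < 73 this is already reduced: 4² ≡ 16 (mod 73).

t = 4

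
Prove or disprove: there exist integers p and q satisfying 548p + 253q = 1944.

p = 227, q = -484

548 and 253 are coprime, so 548p + 253q ranges over all of ℤ.
Euclidean algorithm: 548 = 2·253 + 42, 253 = 6·42 + 1, 42 = 42·1 + 0.
Unwinding: 1 = 253 − 6·42 = 253 − 6·(548 − 2·253) = −6·548 + 13·253, i.e. 548·(-6) + 253·13 = 1.
Multiplying through by 1944: p = (-6)·1944 = -11664, q = 13·1944 = 25272 is a solution.
The general solution is p = -11664 + 253k, q = 25272 − 548k; taking k = 47 gives the smaller pair p = 227, q = -484.
Indeed 548·227 + 253·(-484) = 124396 − 122452 = 1944.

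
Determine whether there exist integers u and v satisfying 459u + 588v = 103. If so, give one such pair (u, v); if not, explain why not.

No, no such integers exist.

Any value of 459u + 588v is a multiple of gcd(459, 588) = 3.
But 103 is not a multiple of 3 (it leaves remainder 1).
Therefore 459u + 588v = 103 has no solution in integers.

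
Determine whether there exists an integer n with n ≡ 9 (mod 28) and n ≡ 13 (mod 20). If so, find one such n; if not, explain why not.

n = 93

The moduli are not coprime: gcd(28, 20) = 4. Compatibility requires 4 ∣ (13 − 9) = 4, which holds, so solutions exist.
Step through n = 9, 9 + 28, 9 + 2·28, …: the values 9, 37, 65, 93 reduce mod 20 to 9, 17, 5, 13. The value 93 hits 13.
Indeed 93 ≡ 9 (mod 28) and 93 ≡ 13 (mod 20).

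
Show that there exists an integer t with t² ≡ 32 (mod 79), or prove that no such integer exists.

t = 43

Take t = 43. Then 43² = 1849 = 23·79 + 32, so 43² ≡ 32 (mod 79).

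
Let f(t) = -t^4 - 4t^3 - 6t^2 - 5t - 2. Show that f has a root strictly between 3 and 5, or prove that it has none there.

f has no root in that interval.

f(3) = -260 and f(5) = -1302, both negative, so a sign-change argument is unavailable; we show f keeps this sign on the whole interval.
Substitute t = 3 + u, where 0 < u < 2 on the interval. Expanding, f(3 + u) = -u^4 - 16u^3 - 96u^2 - 257u - 260.
All 5 nonzero coefficients of this polynomial in u are negative; hence for u > 0 the value is a sum of negative terms (the constant -260 among them).
So f is strictly negative on (3, 5); no root exists in the interval.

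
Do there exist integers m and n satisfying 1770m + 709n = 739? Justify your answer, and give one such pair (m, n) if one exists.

1770 and 709 are coprime, so 1770m + 709n ranges over all of ℤ.
Euclidean algorithm: 1770 = 2·709 + 352, 709 = 2·352 + 5, 352 = 70·5 + 2, 5 = 2·2 + 1, 2 = 2·1 + 0.
Working back up the chain: 1 = 5 − 2·2 = 5 − 2·(352 − 70·5) = −2·352 + 141·5 = −2·352 + 141·(709 − 2·352) = 141·709 − 284·352 = 141·709 − 284·(1770 − 2·709) = −284·1770 + 709·709. So 1770·(-284) + 709·709 = 1.
Times 739: 1770·(-209876) + 709·523951 = 739, so (-209876, 523951) solves it.
Adding 297·709 to m and subtracting 297·1770 from n gives the tidier solution (697, -1739).
Check: 1770·697 + 709·(-1739) = 1233690 − 1232951 = 739. ✓

m = 697, n = -1739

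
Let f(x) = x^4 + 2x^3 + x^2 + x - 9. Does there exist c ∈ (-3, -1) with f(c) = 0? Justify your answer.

f(-3) = 24 and f(-1) = -10, which have opposite signs.
As a polynomial, f is continuous on every closed interval.
By the Intermediate Value Theorem f must vanish at some point of (-3, -1).

Such a root exists.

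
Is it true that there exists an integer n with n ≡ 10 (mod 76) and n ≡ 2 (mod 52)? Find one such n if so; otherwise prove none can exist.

The moduli are not coprime: gcd(76, 52) = 4. Compatibility requires 4 ∣ (2 − 10) = -8, which holds, so solutions exist.
The integers ≡ 10 (mod 76) are 10, 86, 162, 238, 314, …; their remainders mod 52 are 10, 34, 6, 30, 2, so n = 314 is the first that is ≡ 2 (mod 52).
Check: 314 mod 76 = 10, 314 mod 52 = 2. ✓

n = 314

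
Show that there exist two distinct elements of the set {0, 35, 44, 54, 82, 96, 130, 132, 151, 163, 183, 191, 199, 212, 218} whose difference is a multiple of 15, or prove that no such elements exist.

Residues mod 15: 0↦0, 35↦5, 44↦14, 54↦9, 82↦7, 96↦6, 130↦10, 132↦12, 151↦1, 163↦13, 183↦3, 191↦11, 199↦4, 212↦2, 218↦8.
No residue repeats among the 15 elements, so no pair has difference ≡ 0 (mod 15).

There is no such pair.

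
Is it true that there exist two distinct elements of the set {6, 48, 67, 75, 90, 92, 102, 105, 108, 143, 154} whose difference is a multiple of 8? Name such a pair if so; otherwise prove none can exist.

Yes: 6 and 102.

Reduce each element mod 8: 6↦6, 48↦0, 67↦3, 75↦3, 90↦2, 92↦4, 102↦6, 105↦1, 108↦4, 143↦7, 154↦2. The residue 6 repeats (at 6 and 102), and 102 − 6 = 96 = 12·8.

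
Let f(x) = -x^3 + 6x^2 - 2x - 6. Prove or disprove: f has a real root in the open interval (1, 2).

f(1) = -3 and f(2) = 6, which have opposite signs.
As a polynomial, f is continuous on every closed interval.
By the Intermediate Value Theorem f must vanish at some point of (1, 2).

Yes, f has a root in the interval.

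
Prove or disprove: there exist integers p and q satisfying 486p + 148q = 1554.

p = 37, q = -111

Since gcd(486, 148) = 2 and 1554 = 2·777, Bézout's identity guarantees a solution.
Dividing through by 2 reduces the equation to 243p + 74q = 777.
Dividing repeatedly: 243 = 3·74 + 21, 74 = 3·21 + 11, 21 = 1·11 + 10, 11 = 1·10 + 1, 10 = 10·1 + 0.
Back-substituting, 1 = 11 − 1·10 = 11 − (21 − 1·11) = −21 + 2·11 = −21 + 2·(74 − 3·21) = 2·74 − 7·21 = 2·74 − 7·(243 − 3·74) = −7·243 + 23·74; that is, 243·(-7) + 74·23 = 1.
Times 777: 243·(-5439) + 74·17871 = 777, so (-5439, 17871) solves it.
The general solution is p = -5439 + 74k, q = 17871 − 243k; taking k = 74 gives the smaller pair p = 37, q = -111.
Check: 486·37 + 148·(-111) = 17982 − 16428 = 1554. ✓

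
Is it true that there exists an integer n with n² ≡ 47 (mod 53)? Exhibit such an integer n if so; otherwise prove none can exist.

n = 10 works: 10² = 100, and 100 − 47 = 53 = 1·53.

n = 10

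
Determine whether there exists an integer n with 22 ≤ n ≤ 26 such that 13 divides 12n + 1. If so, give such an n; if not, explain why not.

For n = 22, 23, …, 26 the values of 12n + 1 modulo 13 are 5, 4, 3, 2, 1 respectively.
None is 0, so 13 never divides 12n + 1 on this range.

There is no such integer n in that range.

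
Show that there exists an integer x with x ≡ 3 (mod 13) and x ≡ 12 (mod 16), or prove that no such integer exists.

x = 172

Since 13 and 16 share no common factor, CRT says the pair of congruences has a solution (unique mod 208).
Write x = 3 + 13t and require 3 + 13t ≡ 12 (mod 16), i.e. 13t ≡ 9 (mod 16).
Since 13·5 = 65 = 4·16 + 1, the inverse of 13 mod 16 is 5.
Therefore t ≡ 5·9 = 45 ≡ 13 (mod 16).
With t = 13: x = 3 + 13·13 = 172.
Check: 172 mod 13 = 3, 172 mod 16 = 12. ✓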